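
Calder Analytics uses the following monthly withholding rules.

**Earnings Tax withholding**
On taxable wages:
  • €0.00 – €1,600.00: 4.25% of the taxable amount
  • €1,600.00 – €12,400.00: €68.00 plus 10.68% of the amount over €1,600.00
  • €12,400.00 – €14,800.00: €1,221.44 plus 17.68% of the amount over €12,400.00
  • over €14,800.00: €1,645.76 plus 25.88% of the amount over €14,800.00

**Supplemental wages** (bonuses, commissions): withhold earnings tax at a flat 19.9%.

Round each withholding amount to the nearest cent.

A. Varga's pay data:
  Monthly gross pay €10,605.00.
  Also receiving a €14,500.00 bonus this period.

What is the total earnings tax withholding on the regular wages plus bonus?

€3,915.23

Earnings Tax: taxable = €10,605.00
  €68.00 + 10.68% × (€10,605.00 − €1,600.00) = €68.00 + 10.68% × €9,005.00 = €1,029.73
Supplemental (19.9% flat on bonus): 19.9% × €14,500.00 = €2,885.50
Total earnings tax: €1,029.73 + €2,885.50 = €3,915.23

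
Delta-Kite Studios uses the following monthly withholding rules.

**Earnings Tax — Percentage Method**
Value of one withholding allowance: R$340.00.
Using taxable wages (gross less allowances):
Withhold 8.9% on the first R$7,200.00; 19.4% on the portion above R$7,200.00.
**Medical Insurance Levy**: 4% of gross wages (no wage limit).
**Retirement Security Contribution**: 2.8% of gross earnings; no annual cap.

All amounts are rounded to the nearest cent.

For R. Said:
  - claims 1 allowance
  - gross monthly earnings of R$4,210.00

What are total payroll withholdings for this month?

R$630.71

Earnings Tax: taxable = R$4,210.00 − 1×R$340.00 = R$3,870.00
  8.9% × R$3,870.00 = R$344.43
Medical Insurance Levy: 4% × R$4,210.00 = R$168.40
Retirement Security Contribution: 2.8% × R$4,210.00 = R$117.88
Total: R$344.43 + R$168.40 + R$117.88 = R$630.71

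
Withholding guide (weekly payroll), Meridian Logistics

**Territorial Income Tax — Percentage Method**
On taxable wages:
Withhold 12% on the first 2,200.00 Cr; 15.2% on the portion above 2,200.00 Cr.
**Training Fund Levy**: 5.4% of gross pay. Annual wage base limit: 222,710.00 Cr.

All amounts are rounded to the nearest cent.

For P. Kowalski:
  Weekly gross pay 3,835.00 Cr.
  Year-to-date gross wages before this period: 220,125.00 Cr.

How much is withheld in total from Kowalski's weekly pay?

Territorial Income Tax: taxable = 3,835.00 Cr
  264.00 Cr + 15.2% × (3,835.00 Cr − 2,200.00 Cr) = 264.00 Cr + 15.2% × 1,635.00 Cr = 512.52 Cr
Training Fund Levy: cap 222,710.00 Cr − YTD 220,125.00 Cr = 2,585.00 Cr subject; 5.4% × 2,585.00 Cr = 139.59 Cr
Total: 512.52 Cr + 139.59 Cr = 652.11 Cr

652.11 Cr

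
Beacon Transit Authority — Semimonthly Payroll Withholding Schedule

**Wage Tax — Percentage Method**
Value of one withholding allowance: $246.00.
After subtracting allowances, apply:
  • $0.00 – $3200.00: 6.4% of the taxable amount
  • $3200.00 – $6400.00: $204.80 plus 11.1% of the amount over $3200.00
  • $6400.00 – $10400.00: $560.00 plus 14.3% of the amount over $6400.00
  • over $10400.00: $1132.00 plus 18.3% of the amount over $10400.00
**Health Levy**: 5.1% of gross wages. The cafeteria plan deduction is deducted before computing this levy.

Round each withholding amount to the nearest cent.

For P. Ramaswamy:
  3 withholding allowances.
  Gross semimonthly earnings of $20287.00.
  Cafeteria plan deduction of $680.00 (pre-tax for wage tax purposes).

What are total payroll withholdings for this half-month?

$3681.79

Wage Tax: taxable = $20287.00 − $680.00 − 3×$246.00 = $18869.00
  $1132.00 + 18.3% × ($18869.00 − $10400.00) = $1132.00 + 18.3% × $8469.00 = $2681.83
Health Levy: 5.1% × $19607.00 = $999.96
Total: $2681.83 + $999.96 = $3681.79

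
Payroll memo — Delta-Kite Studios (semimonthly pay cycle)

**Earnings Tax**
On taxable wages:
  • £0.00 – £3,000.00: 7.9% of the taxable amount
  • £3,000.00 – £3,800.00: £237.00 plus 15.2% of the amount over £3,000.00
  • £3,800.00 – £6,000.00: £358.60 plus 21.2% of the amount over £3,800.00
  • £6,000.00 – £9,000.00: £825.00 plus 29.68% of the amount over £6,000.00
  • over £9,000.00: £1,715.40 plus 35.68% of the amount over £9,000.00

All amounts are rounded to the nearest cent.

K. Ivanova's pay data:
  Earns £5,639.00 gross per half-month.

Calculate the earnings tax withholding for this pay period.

£748.47

Earnings Tax: taxable = £5,639.00
  £358.60 + 21.2% × (£5,639.00 − £3,800.00) = £358.60 + 21.2% × £1,839.00 = £748.47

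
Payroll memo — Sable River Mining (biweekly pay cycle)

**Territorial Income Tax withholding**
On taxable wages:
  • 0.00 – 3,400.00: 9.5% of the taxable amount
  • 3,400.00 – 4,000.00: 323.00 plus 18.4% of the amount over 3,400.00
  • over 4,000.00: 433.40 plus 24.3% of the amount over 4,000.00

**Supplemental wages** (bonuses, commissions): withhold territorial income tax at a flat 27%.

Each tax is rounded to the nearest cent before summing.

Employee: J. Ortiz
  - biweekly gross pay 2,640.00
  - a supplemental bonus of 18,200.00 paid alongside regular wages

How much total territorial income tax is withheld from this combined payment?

Territorial Income Tax: taxable = 2,640.00
  9.5% × 2,640.00 = 250.80
Supplemental (27% flat on bonus): 27% × 18,200.00 = 4,914.00
Total territorial income tax: 250.80 + 4,914.00 = 5,164.80

5,164.80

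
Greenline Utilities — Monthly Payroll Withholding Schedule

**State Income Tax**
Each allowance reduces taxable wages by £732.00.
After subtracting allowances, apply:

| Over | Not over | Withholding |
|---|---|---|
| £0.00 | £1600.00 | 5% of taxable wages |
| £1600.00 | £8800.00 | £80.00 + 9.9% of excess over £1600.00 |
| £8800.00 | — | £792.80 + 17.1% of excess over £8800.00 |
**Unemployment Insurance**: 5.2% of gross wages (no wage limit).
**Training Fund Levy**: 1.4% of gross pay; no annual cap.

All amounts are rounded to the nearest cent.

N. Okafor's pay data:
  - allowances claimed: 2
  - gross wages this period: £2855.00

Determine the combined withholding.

State Income Tax: taxable = £2855.00 − 2×£732.00 = £1391.00
  5% × £1391.00 = £69.55
Unemployment Insurance: 5.2% × £2855.00 = £148.46
Training Fund Levy: 1.4% × £2855.00 = £39.97
Total: £69.55 + £148.46 + £39.97 = £257.98

£257.98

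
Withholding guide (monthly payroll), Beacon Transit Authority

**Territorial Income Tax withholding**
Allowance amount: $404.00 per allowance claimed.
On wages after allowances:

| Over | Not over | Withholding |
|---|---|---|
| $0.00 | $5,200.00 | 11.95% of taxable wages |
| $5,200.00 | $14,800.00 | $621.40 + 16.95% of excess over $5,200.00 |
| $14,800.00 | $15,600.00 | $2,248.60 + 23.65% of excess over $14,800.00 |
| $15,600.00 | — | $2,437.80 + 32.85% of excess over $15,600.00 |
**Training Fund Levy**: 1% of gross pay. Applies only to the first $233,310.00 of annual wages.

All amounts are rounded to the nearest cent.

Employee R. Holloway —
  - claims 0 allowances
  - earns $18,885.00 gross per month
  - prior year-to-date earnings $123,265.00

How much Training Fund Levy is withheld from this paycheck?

$188.85

Training Fund Levy: 1% × $18,885.00 = $188.85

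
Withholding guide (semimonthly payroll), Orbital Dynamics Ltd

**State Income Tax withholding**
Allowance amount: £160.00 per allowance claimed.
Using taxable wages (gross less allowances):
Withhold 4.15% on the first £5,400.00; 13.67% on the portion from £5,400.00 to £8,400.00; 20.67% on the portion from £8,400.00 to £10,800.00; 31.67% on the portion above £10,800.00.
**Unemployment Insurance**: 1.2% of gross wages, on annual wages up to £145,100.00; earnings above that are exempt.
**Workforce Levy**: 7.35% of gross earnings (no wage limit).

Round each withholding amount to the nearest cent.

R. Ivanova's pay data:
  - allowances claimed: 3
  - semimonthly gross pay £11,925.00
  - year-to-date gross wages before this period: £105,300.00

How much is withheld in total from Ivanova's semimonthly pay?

£2,354.14

State Income Tax: taxable = £11,925.00 − 3×£160.00 = £11,445.00
  £1,130.28 + 31.67% × (£11,445.00 − £10,800.00) = £1,130.28 + 31.67% × £645.00 = £1,334.55
Unemployment Insurance: 1.2% × £11,925.00 = £143.10
Workforce Levy: 7.35% × £11,925.00 = £876.49
Total: £1,334.55 + £143.10 + £876.49 = £2,354.14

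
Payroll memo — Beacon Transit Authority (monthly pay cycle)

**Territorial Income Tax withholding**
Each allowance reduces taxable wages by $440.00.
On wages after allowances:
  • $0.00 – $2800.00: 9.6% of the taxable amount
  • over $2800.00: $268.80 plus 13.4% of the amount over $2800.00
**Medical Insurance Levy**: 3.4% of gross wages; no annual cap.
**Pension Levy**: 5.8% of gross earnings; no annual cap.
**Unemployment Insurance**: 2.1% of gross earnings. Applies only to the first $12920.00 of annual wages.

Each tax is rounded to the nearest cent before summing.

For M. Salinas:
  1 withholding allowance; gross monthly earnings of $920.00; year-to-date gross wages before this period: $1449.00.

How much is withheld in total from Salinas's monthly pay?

$150.04

Territorial Income Tax: taxable = $920.00 − 1×$440.00 = $480.00
  9.6% × $480.00 = $46.08
Medical Insurance Levy: 3.4% × $920.00 = $31.28
Pension Levy: 5.8% × $920.00 = $53.36
Unemployment Insurance: 2.1% × $920.00 = $19.32
Total: $46.08 + $31.28 + $53.36 + $19.32 = $150.04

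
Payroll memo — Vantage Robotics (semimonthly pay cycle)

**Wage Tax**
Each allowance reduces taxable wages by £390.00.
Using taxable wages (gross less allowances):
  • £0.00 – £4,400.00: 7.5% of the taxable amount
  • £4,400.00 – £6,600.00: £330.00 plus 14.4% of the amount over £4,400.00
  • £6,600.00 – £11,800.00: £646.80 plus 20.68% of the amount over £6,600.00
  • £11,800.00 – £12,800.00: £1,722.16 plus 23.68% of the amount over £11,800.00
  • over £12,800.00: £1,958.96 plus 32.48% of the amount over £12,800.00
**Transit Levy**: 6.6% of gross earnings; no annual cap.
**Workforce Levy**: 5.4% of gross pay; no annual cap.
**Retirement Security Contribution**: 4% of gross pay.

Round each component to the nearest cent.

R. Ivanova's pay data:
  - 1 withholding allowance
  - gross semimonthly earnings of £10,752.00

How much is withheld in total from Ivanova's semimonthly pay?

£3,145.10

Wage Tax: taxable = £10,752.00 − 1×£390.00 = £10,362.00
  £646.80 + 20.68% × (£10,362.00 − £6,600.00) = £646.80 + 20.68% × £3,762.00 = £1,424.78
Transit Levy: 6.6% × £10,752.00 = £709.63
Workforce Levy: 5.4% × £10,752.00 = £580.61
Retirement Security Contribution: 4% × £10,752.00 = £430.08
Total: £1,424.78 + £709.63 + £580.61 + £430.08 = £3,145.10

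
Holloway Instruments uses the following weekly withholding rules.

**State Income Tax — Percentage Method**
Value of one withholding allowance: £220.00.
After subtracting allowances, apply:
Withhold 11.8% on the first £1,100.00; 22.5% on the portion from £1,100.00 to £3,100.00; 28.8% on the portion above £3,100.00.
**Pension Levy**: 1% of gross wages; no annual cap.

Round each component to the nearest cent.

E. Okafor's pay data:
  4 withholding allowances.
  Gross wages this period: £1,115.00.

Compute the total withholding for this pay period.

£38.88

State Income Tax: taxable = £1,115.00 − 4×£220.00 = £235.00
  11.8% × £235.00 = £27.73
Pension Levy: 1% × £1,115.00 = £11.15
Total: £27.73 + £11.15 = £38.88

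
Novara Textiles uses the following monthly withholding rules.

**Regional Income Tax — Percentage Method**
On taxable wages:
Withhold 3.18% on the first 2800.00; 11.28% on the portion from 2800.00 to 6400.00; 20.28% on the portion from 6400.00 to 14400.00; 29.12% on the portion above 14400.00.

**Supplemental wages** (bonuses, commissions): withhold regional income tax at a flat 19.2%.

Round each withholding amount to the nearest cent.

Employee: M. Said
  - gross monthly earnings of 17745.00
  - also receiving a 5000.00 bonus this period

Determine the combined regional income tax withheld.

4051.58

Regional Income Tax: taxable = 17745.00
  2117.52 + 29.12% × (17745.00 − 14400.00) = 2117.52 + 29.12% × 3345.00 = 3091.58
Supplemental (19.2% flat on bonus): 19.2% × 5000.00 = 960.00
Total regional income tax: 3091.58 + 960.00 = 4051.58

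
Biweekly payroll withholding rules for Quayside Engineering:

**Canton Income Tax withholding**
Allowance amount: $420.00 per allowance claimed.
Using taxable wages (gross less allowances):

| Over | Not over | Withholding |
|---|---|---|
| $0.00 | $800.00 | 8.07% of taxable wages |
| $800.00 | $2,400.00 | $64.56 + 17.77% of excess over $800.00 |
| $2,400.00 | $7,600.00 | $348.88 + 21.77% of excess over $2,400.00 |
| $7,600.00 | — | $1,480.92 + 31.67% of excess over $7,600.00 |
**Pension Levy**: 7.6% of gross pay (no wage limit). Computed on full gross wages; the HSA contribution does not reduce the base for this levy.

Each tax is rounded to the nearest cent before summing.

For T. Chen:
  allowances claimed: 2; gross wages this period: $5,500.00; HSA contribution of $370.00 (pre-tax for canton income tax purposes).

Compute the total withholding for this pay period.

Canton Income Tax: taxable = $5,500.00 − $370.00 − 2×$420.00 = $4,290.00
  $348.88 + 21.77% × ($4,290.00 − $2,400.00) = $348.88 + 21.77% × $1,890.00 = $760.33
Pension Levy: 7.6% × $5,500.00 = $418.00
Total: $760.33 + $418.00 = $1,178.33

$1,178.33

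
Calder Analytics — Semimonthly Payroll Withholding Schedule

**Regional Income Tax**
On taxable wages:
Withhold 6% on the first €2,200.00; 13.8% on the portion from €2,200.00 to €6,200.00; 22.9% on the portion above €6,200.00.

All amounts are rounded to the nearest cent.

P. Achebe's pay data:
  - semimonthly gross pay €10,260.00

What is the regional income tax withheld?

€1,613.74

Regional Income Tax: taxable = €10,260.00
  €684.00 + 22.9% × (€10,260.00 − €6,200.00) = €684.00 + 22.9% × €4,060.00 = €1,613.74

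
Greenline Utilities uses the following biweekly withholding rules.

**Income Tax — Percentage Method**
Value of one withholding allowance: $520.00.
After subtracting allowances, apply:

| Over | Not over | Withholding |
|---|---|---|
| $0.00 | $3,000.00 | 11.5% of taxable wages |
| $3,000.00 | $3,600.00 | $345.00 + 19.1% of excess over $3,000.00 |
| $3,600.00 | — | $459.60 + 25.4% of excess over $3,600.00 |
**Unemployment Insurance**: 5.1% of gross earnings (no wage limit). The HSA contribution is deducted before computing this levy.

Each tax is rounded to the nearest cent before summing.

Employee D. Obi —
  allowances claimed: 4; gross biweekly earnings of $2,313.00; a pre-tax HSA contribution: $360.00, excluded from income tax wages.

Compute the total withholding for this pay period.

Income Tax: taxable = $2,313.00 − $360.00 − 4×$520.00 = $-127.00
  Taxable ≤ 0 → $0.00
Unemployment Insurance: 5.1% × $1,953.00 = $99.60
Total: $0.00 + $99.60 = $99.60

$99.60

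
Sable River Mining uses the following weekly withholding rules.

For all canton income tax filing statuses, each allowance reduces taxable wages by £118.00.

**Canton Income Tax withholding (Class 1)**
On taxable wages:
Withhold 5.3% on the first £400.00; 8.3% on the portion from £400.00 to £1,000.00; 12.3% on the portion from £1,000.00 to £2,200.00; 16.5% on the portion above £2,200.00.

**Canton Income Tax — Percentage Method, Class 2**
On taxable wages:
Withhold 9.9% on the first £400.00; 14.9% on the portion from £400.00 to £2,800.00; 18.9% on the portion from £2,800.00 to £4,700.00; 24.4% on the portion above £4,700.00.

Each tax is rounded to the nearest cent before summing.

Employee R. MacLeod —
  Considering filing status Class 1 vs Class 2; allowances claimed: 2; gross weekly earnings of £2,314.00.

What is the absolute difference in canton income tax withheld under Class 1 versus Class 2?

Canton Income Tax (Class 1): taxable = £2,314.00 − 2×£118.00 = £2,078.00
  £71.00 + 12.3% × (£2,078.00 − £1,000.00) = £71.00 + 12.3% × £1,078.00 = £203.59
Canton Income Tax (Class 2): taxable = £2,314.00 − 2×£118.00 = £2,078.00
  £39.60 + 14.9% × (£2,078.00 − £400.00) = £39.60 + 14.9% × £1,678.00 = £289.62
Difference: |£203.59 − £289.62| = £86.03 (higher under Class 2)

£86.03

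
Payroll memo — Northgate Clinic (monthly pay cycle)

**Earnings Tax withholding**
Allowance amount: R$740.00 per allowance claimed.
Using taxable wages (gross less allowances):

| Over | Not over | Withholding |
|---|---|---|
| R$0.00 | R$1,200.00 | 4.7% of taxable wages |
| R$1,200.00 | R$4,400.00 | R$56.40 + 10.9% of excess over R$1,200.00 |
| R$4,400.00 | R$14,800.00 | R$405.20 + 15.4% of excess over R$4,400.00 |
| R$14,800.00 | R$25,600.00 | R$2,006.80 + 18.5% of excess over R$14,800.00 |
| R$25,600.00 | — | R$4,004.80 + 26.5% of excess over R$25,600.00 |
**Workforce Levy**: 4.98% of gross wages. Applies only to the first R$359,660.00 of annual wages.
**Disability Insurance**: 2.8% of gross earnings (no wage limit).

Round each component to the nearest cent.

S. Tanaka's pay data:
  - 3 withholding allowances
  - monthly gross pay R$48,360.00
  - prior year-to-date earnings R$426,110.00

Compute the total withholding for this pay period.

Earnings Tax: taxable = R$48,360.00 − 3×R$740.00 = R$46,140.00
  R$4,004.80 + 26.5% × (R$46,140.00 − R$25,600.00) = R$4,004.80 + 26.5% × R$20,540.00 = R$9,447.90
Workforce Levy: YTD R$426,110.00 ≥ cap R$359,660.00 → R$0.00
Disability Insurance: 2.8% × R$48,360.00 = R$1,354.08
Total: R$9,447.90 + R$0.00 + R$1,354.08 = R$10,801.98

R$10,801.98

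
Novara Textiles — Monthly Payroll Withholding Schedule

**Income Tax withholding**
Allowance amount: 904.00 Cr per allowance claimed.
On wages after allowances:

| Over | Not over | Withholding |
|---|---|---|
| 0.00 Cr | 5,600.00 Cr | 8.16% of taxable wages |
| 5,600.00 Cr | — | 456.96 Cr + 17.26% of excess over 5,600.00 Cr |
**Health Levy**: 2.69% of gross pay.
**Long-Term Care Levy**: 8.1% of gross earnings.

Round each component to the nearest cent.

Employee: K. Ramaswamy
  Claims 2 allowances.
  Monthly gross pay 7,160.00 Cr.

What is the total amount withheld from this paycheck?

Income Tax: taxable = 7,160.00 Cr − 2×904.00 Cr = 5,352.00 Cr
  8.16% × 5,352.00 Cr = 436.72 Cr
Health Levy: 2.69% × 7,160.00 Cr = 192.60 Cr
Long-Term Care Levy: 8.1% × 7,160.00 Cr = 579.96 Cr
Total: 436.72 Cr + 192.60 Cr + 579.96 Cr = 1,209.28 Cr

1,209.28 Cr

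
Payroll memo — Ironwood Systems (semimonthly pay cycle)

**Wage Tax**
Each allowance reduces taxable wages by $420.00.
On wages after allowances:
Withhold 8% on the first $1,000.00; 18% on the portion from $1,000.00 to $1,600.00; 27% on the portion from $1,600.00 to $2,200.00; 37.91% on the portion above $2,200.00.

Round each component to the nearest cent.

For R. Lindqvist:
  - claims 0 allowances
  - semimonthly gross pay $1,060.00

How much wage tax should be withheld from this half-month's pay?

$90.80

Wage Tax: taxable = $1,060.00
  $80.00 + 18% × ($1,060.00 − $1,000.00) = $80.00 + 18% × $60.00 = $90.80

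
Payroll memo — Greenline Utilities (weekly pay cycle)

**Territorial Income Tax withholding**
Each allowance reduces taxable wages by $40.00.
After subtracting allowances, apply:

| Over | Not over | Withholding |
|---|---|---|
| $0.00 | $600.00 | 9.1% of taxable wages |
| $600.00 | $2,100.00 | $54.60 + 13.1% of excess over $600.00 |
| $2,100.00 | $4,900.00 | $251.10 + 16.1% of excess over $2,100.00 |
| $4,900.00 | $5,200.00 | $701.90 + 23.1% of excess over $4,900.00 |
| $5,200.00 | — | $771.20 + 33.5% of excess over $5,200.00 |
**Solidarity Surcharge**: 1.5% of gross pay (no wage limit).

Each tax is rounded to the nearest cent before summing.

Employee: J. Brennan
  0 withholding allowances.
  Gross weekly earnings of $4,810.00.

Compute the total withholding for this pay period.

Territorial Income Tax: taxable = $4,810.00
  $251.10 + 16.1% × ($4,810.00 − $2,100.00) = $251.10 + 16.1% × $2,710.00 = $687.41
Solidarity Surcharge: 1.5% × $4,810.00 = $72.15
Total: $687.41 + $72.15 = $759.56

$759.56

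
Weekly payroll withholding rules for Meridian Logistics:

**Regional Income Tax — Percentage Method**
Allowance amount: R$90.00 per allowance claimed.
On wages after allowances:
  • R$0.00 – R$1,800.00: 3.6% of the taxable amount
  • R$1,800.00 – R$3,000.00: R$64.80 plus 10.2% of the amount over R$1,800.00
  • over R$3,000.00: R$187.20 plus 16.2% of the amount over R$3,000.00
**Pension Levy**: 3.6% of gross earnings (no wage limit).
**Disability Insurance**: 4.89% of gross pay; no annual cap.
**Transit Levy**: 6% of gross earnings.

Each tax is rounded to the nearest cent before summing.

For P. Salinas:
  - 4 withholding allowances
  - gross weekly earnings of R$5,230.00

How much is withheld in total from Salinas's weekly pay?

R$1,247.97

Regional Income Tax: taxable = R$5,230.00 − 4×R$90.00 = R$4,870.00
  R$187.20 + 16.2% × (R$4,870.00 − R$3,000.00) = R$187.20 + 16.2% × R$1,870.00 = R$490.14
Pension Levy: 3.6% × R$5,230.00 = R$188.28
Disability Insurance: 4.89% × R$5,230.00 = R$255.75
Transit Levy: 6% × R$5,230.00 = R$313.80
Total: R$490.14 + R$188.28 + R$255.75 + R$313.80 = R$1,247.97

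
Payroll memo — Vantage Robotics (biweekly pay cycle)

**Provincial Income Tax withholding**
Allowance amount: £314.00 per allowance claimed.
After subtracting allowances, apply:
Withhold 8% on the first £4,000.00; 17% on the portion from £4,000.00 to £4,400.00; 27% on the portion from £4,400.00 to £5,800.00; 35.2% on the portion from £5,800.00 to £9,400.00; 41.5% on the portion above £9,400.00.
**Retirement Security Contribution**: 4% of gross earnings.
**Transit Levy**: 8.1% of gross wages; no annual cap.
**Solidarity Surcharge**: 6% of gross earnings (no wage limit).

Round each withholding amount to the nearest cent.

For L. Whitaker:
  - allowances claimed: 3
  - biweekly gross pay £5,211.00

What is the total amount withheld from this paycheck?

Provincial Income Tax: taxable = £5,211.00 − 3×£314.00 = £4,269.00
  £320.00 + 17% × (£4,269.00 − £4,000.00) = £320.00 + 17% × £269.00 = £365.73
Retirement Security Contribution: 4% × £5,211.00 = £208.44
Transit Levy: 8.1% × £5,211.00 = £422.09
Solidarity Surcharge: 6% × £5,211.00 = £312.66
Total: £365.73 + £208.44 + £422.09 + £312.66 = £1,308.92

£1,308.92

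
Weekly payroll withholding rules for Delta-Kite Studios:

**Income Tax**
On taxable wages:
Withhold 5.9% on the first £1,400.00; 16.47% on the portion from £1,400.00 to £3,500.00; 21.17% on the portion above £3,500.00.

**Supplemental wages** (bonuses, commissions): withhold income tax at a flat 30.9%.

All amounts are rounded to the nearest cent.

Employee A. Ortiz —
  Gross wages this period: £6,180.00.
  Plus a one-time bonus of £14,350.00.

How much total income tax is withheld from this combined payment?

Income Tax: taxable = £6,180.00
  £428.47 + 21.17% × (£6,180.00 − £3,500.00) = £428.47 + 21.17% × £2,680.00 = £995.83
Supplemental (30.9% flat on bonus): 30.9% × £14,350.00 = £4,434.15
Total income tax: £995.83 + £4,434.15 = £5,429.98

£5,429.98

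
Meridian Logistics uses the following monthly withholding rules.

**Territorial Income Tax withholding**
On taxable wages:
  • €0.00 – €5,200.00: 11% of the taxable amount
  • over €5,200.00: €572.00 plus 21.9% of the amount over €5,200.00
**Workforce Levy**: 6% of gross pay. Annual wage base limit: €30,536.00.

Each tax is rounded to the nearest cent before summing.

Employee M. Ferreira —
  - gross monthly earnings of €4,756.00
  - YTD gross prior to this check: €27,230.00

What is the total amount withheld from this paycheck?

Territorial Income Tax: taxable = €4,756.00
  11% × €4,756.00 = €523.16
Workforce Levy: cap €30,536.00 − YTD €27,230.00 = €3,306.00 subject; 6% × €3,306.00 = €198.36
Total: €523.16 + €198.36 = €721.52

€721.52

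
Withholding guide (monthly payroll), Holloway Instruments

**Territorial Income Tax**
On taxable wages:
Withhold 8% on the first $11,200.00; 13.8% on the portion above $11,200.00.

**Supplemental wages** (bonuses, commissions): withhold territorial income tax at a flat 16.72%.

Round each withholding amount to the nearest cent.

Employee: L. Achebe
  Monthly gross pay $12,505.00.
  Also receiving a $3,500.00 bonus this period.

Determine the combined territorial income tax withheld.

$1,661.29

Territorial Income Tax: taxable = $12,505.00
  $896.00 + 13.8% × ($12,505.00 − $11,200.00) = $896.00 + 13.8% × $1,305.00 = $1,076.09
Supplemental (16.72% flat on bonus): 16.72% × $3,500.00 = $585.20
Total territorial income tax: $1,076.09 + $585.20 = $1,661.29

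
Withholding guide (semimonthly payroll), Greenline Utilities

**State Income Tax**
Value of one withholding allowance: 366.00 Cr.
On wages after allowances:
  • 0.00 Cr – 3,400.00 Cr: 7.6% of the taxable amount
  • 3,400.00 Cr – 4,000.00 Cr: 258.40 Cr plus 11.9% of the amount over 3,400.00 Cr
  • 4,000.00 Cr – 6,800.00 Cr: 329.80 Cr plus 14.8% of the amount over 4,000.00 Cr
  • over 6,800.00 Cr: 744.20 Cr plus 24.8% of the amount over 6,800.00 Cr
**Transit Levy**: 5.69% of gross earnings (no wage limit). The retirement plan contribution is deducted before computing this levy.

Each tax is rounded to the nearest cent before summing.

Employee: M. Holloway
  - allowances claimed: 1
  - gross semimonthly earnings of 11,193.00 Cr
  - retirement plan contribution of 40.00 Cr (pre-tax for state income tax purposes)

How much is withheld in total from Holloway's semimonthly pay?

State Income Tax: taxable = 11,193.00 Cr − 40.00 Cr − 1×366.00 Cr = 10,787.00 Cr
  744.20 Cr + 24.8% × (10,787.00 Cr − 6,800.00 Cr) = 744.20 Cr + 24.8% × 3,987.00 Cr = 1,732.98 Cr
Transit Levy: 5.69% × 11,153.00 Cr = 634.61 Cr
Total: 1,732.98 Cr + 634.61 Cr = 2,367.59 Cr

2,367.59 Cr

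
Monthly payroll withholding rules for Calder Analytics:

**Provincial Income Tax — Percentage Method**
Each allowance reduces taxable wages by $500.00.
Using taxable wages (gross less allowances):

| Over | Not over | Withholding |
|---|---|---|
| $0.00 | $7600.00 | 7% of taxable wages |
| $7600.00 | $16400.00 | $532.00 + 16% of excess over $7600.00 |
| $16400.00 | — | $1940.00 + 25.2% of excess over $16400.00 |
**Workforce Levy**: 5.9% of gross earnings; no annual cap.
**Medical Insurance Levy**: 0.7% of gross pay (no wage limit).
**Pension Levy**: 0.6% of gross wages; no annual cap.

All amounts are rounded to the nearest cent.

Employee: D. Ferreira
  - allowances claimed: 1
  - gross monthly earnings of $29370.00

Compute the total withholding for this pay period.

Provincial Income Tax: taxable = $29370.00 − 1×$500.00 = $28870.00
  $1940.00 + 25.2% × ($28870.00 − $16400.00) = $1940.00 + 25.2% × $12470.00 = $5082.44
Workforce Levy: 5.9% × $29370.00 = $1732.83
Medical Insurance Levy: 0.7% × $29370.00 = $205.59
Pension Levy: 0.6% × $29370.00 = $176.22
Total: $5082.44 + $1732.83 + $205.59 + $176.22 = $7197.08

$7197.08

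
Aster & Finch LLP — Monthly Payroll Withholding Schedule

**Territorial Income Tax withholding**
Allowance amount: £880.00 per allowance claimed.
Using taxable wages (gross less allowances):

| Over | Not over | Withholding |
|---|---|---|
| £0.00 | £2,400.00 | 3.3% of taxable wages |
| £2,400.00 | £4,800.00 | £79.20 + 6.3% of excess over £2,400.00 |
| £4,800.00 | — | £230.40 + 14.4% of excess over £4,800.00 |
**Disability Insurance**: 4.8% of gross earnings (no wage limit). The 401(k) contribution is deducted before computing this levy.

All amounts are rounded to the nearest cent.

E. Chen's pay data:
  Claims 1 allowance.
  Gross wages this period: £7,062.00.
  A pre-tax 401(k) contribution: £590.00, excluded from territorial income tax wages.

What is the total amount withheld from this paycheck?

Territorial Income Tax: taxable = £7,062.00 − £590.00 − 1×£880.00 = £5,592.00
  £230.40 + 14.4% × (£5,592.00 − £4,800.00) = £230.40 + 14.4% × £792.00 = £344.45
Disability Insurance: 4.8% × £6,472.00 = £310.66
Total: £344.45 + £310.66 = £655.11

£655.11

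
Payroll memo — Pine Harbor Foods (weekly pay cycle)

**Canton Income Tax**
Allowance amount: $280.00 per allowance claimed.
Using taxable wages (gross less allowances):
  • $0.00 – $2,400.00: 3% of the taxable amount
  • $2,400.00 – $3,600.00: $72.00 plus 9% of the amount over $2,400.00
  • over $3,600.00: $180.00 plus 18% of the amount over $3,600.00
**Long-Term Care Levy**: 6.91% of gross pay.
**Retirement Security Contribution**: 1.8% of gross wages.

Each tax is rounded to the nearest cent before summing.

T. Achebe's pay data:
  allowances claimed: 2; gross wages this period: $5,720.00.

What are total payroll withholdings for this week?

$959.01

Canton Income Tax: taxable = $5,720.00 − 2×$280.00 = $5,160.00
  $180.00 + 18% × ($5,160.00 − $3,600.00) = $180.00 + 18% × $1,560.00 = $460.80
Long-Term Care Levy: 6.91% × $5,720.00 = $395.25
Retirement Security Contribution: 1.8% × $5,720.00 = $102.96
Total: $460.80 + $395.25 + $102.96 = $959.01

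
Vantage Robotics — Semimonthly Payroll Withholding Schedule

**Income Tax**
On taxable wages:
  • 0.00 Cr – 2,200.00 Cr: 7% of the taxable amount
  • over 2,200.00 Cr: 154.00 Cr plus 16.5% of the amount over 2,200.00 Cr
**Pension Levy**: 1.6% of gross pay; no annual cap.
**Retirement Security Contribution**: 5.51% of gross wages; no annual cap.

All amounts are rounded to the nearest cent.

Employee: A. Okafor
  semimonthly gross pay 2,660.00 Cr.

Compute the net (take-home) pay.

Income Tax: taxable = 2,660.00 Cr
  154.00 Cr + 16.5% × (2,660.00 Cr − 2,200.00 Cr) = 154.00 Cr + 16.5% × 460.00 Cr = 229.90 Cr
Pension Levy: 1.6% × 2,660.00 Cr = 42.56 Cr
Retirement Security Contribution: 5.51% × 2,660.00 Cr = 146.57 Cr
Total withheld: 229.90 Cr + 42.56 Cr + 146.57 Cr = 419.03 Cr
Net pay: 2,660.00 Cr − 419.03 Cr = 2,240.97 Cr

2,240.97 Cr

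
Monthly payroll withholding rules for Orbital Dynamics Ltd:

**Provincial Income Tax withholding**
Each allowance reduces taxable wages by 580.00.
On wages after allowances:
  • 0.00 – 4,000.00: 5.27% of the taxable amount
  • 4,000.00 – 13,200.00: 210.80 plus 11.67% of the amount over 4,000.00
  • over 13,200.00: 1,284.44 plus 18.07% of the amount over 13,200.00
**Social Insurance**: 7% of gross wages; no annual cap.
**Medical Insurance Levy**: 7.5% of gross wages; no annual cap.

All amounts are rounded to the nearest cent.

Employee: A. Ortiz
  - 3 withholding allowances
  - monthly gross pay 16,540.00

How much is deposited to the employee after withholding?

Provincial Income Tax: taxable = 16,540.00 − 3×580.00 = 14,800.00
  1,284.44 + 18.07% × (14,800.00 − 13,200.00) = 1,284.44 + 18.07% × 1,600.00 = 1,573.56
Social Insurance: 7% × 16,540.00 = 1,157.80
Medical Insurance Levy: 7.5% × 16,540.00 = 1,240.50
Total withheld: 1,573.56 + 1,157.80 + 1,240.50 = 3,971.86
Net pay: 16,540.00 − 3,971.86 = 12,568.14

12,568.14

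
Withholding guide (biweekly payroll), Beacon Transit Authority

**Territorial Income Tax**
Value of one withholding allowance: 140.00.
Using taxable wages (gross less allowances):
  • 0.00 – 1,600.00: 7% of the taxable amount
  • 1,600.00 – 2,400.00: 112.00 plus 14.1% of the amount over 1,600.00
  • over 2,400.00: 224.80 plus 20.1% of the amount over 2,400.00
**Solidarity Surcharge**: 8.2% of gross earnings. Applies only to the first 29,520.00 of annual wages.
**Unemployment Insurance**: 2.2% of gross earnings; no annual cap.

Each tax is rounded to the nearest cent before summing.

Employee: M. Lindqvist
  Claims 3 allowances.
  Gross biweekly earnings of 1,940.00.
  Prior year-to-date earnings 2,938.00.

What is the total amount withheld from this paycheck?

Territorial Income Tax: taxable = 1,940.00 − 3×140.00 = 1,520.00
  7% × 1,520.00 = 106.40
Solidarity Surcharge: 8.2% × 1,940.00 = 159.08
Unemployment Insurance: 2.2% × 1,940.00 = 42.68
Total: 106.40 + 159.08 + 42.68 = 308.16

308.16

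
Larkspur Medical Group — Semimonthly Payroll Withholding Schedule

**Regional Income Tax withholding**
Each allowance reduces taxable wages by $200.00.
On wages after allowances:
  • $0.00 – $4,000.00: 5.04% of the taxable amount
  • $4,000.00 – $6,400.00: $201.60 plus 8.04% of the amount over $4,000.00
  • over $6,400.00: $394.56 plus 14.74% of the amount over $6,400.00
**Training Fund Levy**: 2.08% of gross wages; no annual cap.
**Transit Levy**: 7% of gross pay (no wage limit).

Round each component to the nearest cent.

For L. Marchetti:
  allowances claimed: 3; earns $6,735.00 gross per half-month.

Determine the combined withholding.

$984.79

Regional Income Tax: taxable = $6,735.00 − 3×$200.00 = $6,135.00
  $201.60 + 8.04% × ($6,135.00 − $4,000.00) = $201.60 + 8.04% × $2,135.00 = $373.25
Training Fund Levy: 2.08% × $6,735.00 = $140.09
Transit Levy: 7% × $6,735.00 = $471.45
Total: $373.25 + $140.09 + $471.45 = $984.79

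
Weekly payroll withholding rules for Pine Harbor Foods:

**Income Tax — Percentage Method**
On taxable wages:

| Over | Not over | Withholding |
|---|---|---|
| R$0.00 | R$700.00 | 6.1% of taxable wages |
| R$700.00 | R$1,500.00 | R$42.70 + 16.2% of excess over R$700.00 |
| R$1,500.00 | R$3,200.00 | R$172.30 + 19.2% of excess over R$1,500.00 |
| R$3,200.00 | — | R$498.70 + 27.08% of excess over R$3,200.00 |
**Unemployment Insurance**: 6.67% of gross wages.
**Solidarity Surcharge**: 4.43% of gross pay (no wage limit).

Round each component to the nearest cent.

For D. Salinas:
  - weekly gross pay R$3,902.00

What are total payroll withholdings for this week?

Income Tax: taxable = R$3,902.00
  R$498.70 + 27.08% × (R$3,902.00 − R$3,200.00) = R$498.70 + 27.08% × R$702.00 = R$688.80
Unemployment Insurance: 6.67% × R$3,902.00 = R$260.26
Solidarity Surcharge: 4.43% × R$3,902.00 = R$172.86
Total: R$688.80 + R$260.26 + R$172.86 = R$1,121.92

R$1,121.92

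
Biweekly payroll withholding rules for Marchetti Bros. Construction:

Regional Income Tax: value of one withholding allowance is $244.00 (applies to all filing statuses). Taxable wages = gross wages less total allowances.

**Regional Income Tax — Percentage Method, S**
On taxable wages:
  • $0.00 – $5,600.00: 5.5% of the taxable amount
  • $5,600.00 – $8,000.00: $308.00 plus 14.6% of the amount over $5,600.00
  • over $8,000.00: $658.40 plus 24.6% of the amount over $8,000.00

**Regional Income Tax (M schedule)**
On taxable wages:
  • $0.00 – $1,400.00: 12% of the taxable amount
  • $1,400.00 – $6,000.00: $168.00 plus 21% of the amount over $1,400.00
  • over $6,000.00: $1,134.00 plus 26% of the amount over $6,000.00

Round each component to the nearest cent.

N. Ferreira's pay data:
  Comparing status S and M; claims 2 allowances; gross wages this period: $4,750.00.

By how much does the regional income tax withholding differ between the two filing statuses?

$534.61

Regional Income Tax (S): taxable = $4,750.00 − 2×$244.00 = $4,262.00
  5.5% × $4,262.00 = $234.41
Regional Income Tax (M): taxable = $4,750.00 − 2×$244.00 = $4,262.00
  $168.00 + 21% × ($4,262.00 − $1,400.00) = $168.00 + 21% × $2,862.00 = $769.02
Difference: |$234.41 − $769.02| = $534.61 (higher under M)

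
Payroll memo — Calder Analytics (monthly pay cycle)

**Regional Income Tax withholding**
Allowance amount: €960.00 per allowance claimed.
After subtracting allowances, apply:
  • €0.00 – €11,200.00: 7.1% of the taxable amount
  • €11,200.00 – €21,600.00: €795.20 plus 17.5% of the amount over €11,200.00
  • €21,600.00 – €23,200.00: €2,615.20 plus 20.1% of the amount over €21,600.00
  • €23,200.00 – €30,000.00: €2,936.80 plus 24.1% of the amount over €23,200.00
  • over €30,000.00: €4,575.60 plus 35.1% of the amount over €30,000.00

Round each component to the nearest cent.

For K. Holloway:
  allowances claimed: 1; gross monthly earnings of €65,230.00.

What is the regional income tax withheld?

Regional Income Tax: taxable = €65,230.00 − 1×€960.00 = €64,270.00
  €4,575.60 + 35.1% × (€64,270.00 − €30,000.00) = €4,575.60 + 35.1% × €34,270.00 = €16,604.37

€16,604.37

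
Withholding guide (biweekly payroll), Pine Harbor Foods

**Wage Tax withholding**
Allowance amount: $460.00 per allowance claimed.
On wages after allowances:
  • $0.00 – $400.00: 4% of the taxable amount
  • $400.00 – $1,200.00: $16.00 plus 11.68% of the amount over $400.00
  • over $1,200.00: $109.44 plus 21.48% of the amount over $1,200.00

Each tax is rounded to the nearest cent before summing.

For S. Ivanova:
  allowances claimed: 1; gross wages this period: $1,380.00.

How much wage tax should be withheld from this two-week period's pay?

Wage Tax: taxable = $1,380.00 − 1×$460.00 = $920.00
  $16.00 + 11.68% × ($920.00 − $400.00) = $16.00 + 11.68% × $520.00 = $76.74

$76.74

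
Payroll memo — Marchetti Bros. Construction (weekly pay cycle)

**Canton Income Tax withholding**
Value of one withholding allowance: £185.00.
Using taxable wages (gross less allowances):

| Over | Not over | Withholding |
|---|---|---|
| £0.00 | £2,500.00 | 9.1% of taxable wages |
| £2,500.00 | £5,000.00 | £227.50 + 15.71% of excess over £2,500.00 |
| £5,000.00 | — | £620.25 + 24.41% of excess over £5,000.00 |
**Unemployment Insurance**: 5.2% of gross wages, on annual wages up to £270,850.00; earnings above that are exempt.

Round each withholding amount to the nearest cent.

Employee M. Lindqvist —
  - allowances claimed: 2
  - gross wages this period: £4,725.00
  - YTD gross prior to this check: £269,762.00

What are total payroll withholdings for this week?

£575.50

Canton Income Tax: taxable = £4,725.00 − 2×£185.00 = £4,355.00
  £227.50 + 15.71% × (£4,355.00 − £2,500.00) = £227.50 + 15.71% × £1,855.00 = £518.92
Unemployment Insurance: cap £270,850.00 − YTD £269,762.00 = £1,088.00 subject; 5.2% × £1,088.00 = £56.58
Total: £518.92 + £56.58 = £575.50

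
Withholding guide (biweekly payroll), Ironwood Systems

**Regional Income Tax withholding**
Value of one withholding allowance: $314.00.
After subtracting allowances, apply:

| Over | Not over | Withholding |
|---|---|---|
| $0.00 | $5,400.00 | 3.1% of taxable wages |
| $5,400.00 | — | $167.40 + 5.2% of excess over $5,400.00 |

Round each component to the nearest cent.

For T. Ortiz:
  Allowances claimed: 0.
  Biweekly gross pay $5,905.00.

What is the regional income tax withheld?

Regional Income Tax: taxable = $5,905.00
  $167.40 + 5.2% × ($5,905.00 − $5,400.00) = $167.40 + 5.2% × $505.00 = $193.66

$193.66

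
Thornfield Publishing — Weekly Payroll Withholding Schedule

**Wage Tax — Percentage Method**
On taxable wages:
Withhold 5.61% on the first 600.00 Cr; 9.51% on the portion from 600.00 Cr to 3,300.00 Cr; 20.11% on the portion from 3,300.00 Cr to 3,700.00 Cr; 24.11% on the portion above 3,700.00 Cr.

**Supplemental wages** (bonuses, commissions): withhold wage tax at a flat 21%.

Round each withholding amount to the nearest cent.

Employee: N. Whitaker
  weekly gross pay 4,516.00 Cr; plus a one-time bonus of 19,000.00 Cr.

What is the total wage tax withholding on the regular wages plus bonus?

Wage Tax: taxable = 4,516.00 Cr
  370.87 Cr + 24.11% × (4,516.00 Cr − 3,700.00 Cr) = 370.87 Cr + 24.11% × 816.00 Cr = 567.61 Cr
Supplemental (21% flat on bonus): 21% × 19,000.00 Cr = 3,990.00 Cr
Total wage tax: 567.61 Cr + 3,990.00 Cr = 4,557.61 Cr

4,557.61 Cr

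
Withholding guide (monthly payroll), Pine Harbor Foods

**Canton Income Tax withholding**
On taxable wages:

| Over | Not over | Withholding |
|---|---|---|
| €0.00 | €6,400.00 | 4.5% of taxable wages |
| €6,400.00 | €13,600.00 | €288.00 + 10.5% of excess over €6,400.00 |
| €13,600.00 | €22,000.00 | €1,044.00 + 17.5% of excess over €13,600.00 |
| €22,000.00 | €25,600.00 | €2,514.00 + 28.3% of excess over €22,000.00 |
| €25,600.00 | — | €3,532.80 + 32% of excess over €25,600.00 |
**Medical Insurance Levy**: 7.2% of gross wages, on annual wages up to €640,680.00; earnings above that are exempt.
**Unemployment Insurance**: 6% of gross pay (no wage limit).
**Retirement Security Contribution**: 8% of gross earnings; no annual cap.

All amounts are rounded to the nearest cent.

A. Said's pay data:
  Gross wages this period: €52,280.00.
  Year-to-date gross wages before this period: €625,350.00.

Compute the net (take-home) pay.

€31,786.64

Canton Income Tax: taxable = €52,280.00
  €3,532.80 + 32% × (€52,280.00 − €25,600.00) = €3,532.80 + 32% × €26,680.00 = €12,070.40
Medical Insurance Levy: cap €640,680.00 − YTD €625,350.00 = €15,330.00 subject; 7.2% × €15,330.00 = €1,103.76
Unemployment Insurance: 6% × €52,280.00 = €3,136.80
Retirement Security Contribution: 8% × €52,280.00 = €4,182.40
Total withheld: €12,070.40 + €1,103.76 + €3,136.80 + €4,182.40 = €20,493.36
Net pay: €52,280.00 − €20,493.36 = €31,786.64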